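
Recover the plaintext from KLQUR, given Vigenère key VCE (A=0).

PJMZP

Repeat the key across the ciphertext: VCEVC
K(10)−V(21): -11≡15 → P
L(11)−C(2): 9 → J
Q(16)−E(4): 12 → M
U(20)−V(21): -1≡25 → Z
R(17)−C(2): 15 → P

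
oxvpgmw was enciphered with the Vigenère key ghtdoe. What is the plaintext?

Repeat the key across the ciphertext: ghtdoeg
o(14)−g(6): 8 → i
x(23)−h(7): 16 → q
v(21)−t(19): 2 → c
p(15)−d(3): 12 → m
g(6)−o(14): -8≡18 → s
m(12)−e(4): 8 → i
w(22)−g(6): 16 → q

iqcmsiq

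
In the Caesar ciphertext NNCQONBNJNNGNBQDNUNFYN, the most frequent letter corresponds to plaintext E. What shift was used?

9

The most frequent ciphertext letter is N (appears 10 times).
N is position 13; E is position 4.
Shift = 9.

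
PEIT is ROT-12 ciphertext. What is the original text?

DSWH

P(15): 15−12=3 → D
E(4): 4−12=-8≡18 → S
I(8): 8−12=-4≡22 → W
T(19): 19−12=7 → H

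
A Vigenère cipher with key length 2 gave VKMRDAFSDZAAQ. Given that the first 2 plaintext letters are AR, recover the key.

VT

Subtract each crib letter from the matching ciphertext letter (mod 26):
V(21)−A(0)=21 → V
K(10)−R(17)=-7≡19 → T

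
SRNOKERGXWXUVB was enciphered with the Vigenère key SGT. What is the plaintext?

ALUWELZAEERBDV

Repeat the key across the ciphertext: SGTSGTSGTSGTSG
S(18)−S(18): 0 → A
R(17)−G(6): 11 → L
N(13)−T(19): -6≡20 → U
O(14)−S(18): -4≡22 → W
K(10)−G(6): 4 → E
E(4)−T(19): -15≡11 → L
R(17)−S(18): -1≡25 → Z
G(6)−G(6): 0 → A
X(23)−T(19): 4 → E
W(22)−S(18): 4 → E
X(23)−G(6): 17 → R
U(20)−T(19): 1 → B
V(21)−S(18): 3 → D
B(1)−G(6): -5≡21 → V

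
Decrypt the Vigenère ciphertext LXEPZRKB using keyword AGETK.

LRAWPREX

Repeat the key across the ciphertext: AGETKAGE
L(11)−A(0): 11 → L
X(23)−G(6): 17 → R
E(4)−E(4): 0 → A
P(15)−T(19): -4≡22 → W
Z(25)−K(10): 15 → P
R(17)−A(0): 17 → R
K(10)−G(6): 4 → E
B(1)−E(4): -3≡23 → X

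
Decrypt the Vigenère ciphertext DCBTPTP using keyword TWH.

KGUATMW

Repeat the key across the ciphertext: TWHTWHT
D(3)−T(19): -16≡10 → K
C(2)−W(22): -20≡6 → G
B(1)−H(7): -6≡20 → U
T(19)−T(19): 0 → A
P(15)−W(22): -7≡19 → T
T(19)−H(7): 12 → M
P(15)−T(19): -4≡22 → W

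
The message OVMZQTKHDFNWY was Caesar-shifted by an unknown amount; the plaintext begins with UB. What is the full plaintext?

From the crib: O(14)−U(20)=-6≡20, so the shift is 20.
Subtract 20 from each ciphertext letter:
O(14): 14−20=-6≡20 → U
V(21): 21−20=1 → B
M(12): 12−20=-8≡18 → S
Z(25): 25−20=5 → F
Q(16): 16−20=-4≡22 → W
T(19): 19−20=-1≡25 → Z
K(10): 10−20=-10≡16 → Q
H(7): 7−20=-13≡13 → N
D(3): 3−20=-17≡9 → J
F(5): 5−20=-15≡11 → L
N(13): 13−20=-7≡19 → T
W(22): 22−20=2 → C
Y(24): 24−20=4 → E

UBSFWZQNJLTCE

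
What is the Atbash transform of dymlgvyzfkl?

d(3) → w(22)
y(24) → b(1)
m(12) → n(13)
l(11) → o(14)
g(6) → t(19)
v(21) → e(4)
y(24) → b(1)
z(25) → a(0)
f(5) → u(20)
k(10) → p(15)
l(11) → o(14)

wbnotebaupo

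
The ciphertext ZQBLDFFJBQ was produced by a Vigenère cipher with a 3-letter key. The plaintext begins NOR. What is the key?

MCK

Subtract each crib letter from the matching ciphertext letter (mod 26):
Z(25)−N(13)=12 → M
Q(16)−O(14)=2 → C
B(1)−R(17)=-16≡10 → K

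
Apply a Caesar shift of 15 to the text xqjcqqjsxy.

x(23): 23+15=38≡12 → m
q(16): 16+15=31≡5 → f
j(9): 9+15=24 → y
c(2): 2+15=17 → r
q(16): 16+15=31≡5 → f
q(16): 16+15=31≡5 → f
j(9): 9+15=24 → y
s(18): 18+15=33≡7 → h
x(23): 23+15=38≡12 → m
y(24): 24+15=39≡13 → n

mfyrffyhmn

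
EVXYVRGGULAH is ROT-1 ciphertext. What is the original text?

DUWXUQFFTKZG

E(4): 4−1=3 → D
V(21): 21−1=20 → U
X(23): 23−1=22 → W
Y(24): 24−1=23 → X
V(21): 21−1=20 → U
R(17): 17−1=16 → Q
G(6): 6−1=5 → F
G(6): 6−1=5 → F
U(20): 20−1=19 → T
L(11): 11−1=10 → K
A(0): 0−1=-1≡25 → Z
H(7): 7−1=6 → G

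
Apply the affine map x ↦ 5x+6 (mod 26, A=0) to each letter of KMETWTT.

K(10): 5·10+6=56≡4 → E
M(12): 5·12+6=66≡14 → O
E(4): 5·4+6=26≡0 → A
T(19): 5·19+6=101≡23 → X
W(22): 5·22+6=116≡12 → M
T(19): 5·19+6=101≡23 → X
T(19): 5·19+6=101≡23 → X

EOAXMXX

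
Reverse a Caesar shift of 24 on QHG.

Q(16): 16−24=-8≡18 → S
H(7): 7−24=-17≡9 → J
G(6): 6−24=-18≡8 → I

SJI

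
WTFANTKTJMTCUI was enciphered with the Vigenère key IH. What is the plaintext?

Repeat the key across the ciphertext: IHIHIHIHIHIHIH
W(22)−I(8): 14 → O
T(19)−H(7): 12 → M
F(5)−I(8): -3≡23 → X
A(0)−H(7): -7≡19 → T
N(13)−I(8): 5 → F
T(19)−H(7): 12 → M
K(10)−I(8): 2 → C
T(19)−H(7): 12 → M
J(9)−I(8): 1 → B
M(12)−H(7): 5 → F
T(19)−I(8): 11 → L
C(2)−H(7): -5≡21 → V
U(20)−I(8): 12 → M
I(8)−H(7): 1 → B

OMXTFMCMBFLVMB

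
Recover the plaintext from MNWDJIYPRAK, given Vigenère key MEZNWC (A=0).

Repeat the key across the ciphertext: MEZNWCMEZNW
M(12)−M(12): 0 → A
N(13)−E(4): 9 → J
W(22)−Z(25): -3≡23 → X
D(3)−N(13): -10≡16 → Q
J(9)−W(22): -13≡13 → N
I(8)−C(2): 6 → G
Y(24)−M(12): 12 → M
P(15)−E(4): 11 → L
R(17)−Z(25): -8≡18 → S
A(0)−N(13): -13≡13 → N
K(10)−W(22): -12≡14 → O

AJXQNGMLSNO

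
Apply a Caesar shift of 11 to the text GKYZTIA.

G(6): 6+11=17 → R
K(10): 10+11=21 → V
Y(24): 24+11=35≡9 → J
Z(25): 25+11=36≡10 → K
T(19): 19+11=30≡4 → E
I(8): 8+11=19 → T
A(0): 0+11=11 → L

RVJKETL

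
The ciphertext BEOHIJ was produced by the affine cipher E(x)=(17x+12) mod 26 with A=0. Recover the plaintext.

The inverse of 17 mod 26 is 23, since 17·23=391≡1. Apply D(y)=23·(y−12) mod 26:
B(1): 23·(1−12)=-253≡7 → H
E(4): 23·(4−12)=-184≡24 → Y
O(14): 23·(14−12)=46≡20 → U
H(7): 23·(7−12)=-115≡15 → P
I(8): 23·(8−12)=-92≡12 → M
J(9): 23·(9−12)=-69≡9 → J

HYUPMJ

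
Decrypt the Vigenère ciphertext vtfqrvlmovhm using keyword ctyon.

Repeat the key across the ciphertext: ctyonctyonct
v(21)−c(2): 19 → t
t(19)−t(19): 0 → a
f(5)−y(24): -19≡7 → h
q(16)−o(14): 2 → c
r(17)−n(13): 4 → e
v(21)−c(2): 19 → t
l(11)−t(19): -8≡18 → s
m(12)−y(24): -12≡14 → o
o(14)−o(14): 0 → a
v(21)−n(13): 8 → i
h(7)−c(2): 5 → f
m(12)−t(19): -7≡19 → t

tahcetsoaift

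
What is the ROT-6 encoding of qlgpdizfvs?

wrmvjoflby

q(16): 16+6=22 → w
l(11): 11+6=17 → r
g(6): 6+6=12 → m
p(15): 15+6=21 → v
d(3): 3+6=9 → j
i(8): 8+6=14 → o
z(25): 25+6=31≡5 → f
f(5): 5+6=11 → l
v(21): 21+6=27≡1 → b
s(18): 18+6=24 → y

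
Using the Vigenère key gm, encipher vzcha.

Repeat the key across the message: gmgmg
v(21)+g(6): 27≡1 → b
z(25)+m(12): 37≡11 → l
c(2)+g(6): 8 → i
h(7)+m(12): 19 → t
a(0)+g(6): 6 → g

blitg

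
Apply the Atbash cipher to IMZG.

RNAT

I(8) → R(17)
M(12) → N(13)
Z(25) → A(0)
G(6) → T(19)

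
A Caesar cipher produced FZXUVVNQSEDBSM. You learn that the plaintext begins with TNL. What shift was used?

12

From the crib: F(5)−T(19)=-14≡12, so the shift is 12.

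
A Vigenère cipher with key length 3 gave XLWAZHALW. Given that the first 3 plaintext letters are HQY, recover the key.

Subtract each crib letter from the matching ciphertext letter (mod 26):
X(23)−H(7)=16 → Q
L(11)−Q(16)=-5≡21 → V
W(22)−Y(24)=-2≡24 → Y

QVY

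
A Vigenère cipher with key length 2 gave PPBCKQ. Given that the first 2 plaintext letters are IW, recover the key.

Subtract each crib letter from the matching ciphertext letter (mod 26):
P(15)−I(8)=7 → H
P(15)−W(22)=-7≡19 → T

HT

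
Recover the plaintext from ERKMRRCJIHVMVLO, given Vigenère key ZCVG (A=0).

FPPGSPHDJFAGWJT

Repeat the key across the ciphertext: ZCVGZCVGZCVGZCV
E(4)−Z(25): -21≡5 → F
R(17)−C(2): 15 → P
K(10)−V(21): -11≡15 → P
M(12)−G(6): 6 → G
R(17)−Z(25): -8≡18 → S
R(17)−C(2): 15 → P
C(2)−V(21): -19≡7 → H
J(9)−G(6): 3 → D
I(8)−Z(25): -17≡9 → J
H(7)−C(2): 5 → F
V(21)−V(21): 0 → A
M(12)−G(6): 6 → G
V(21)−Z(25): -4≡22 → W
L(11)−C(2): 9 → J
O(14)−V(21): -7≡19 → T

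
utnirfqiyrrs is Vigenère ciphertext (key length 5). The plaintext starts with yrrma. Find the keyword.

Subtract each crib letter from the matching ciphertext letter (mod 26):
u(20)−y(24)=-4≡22 → w
t(19)−r(17)=2 → c
n(13)−r(17)=-4≡22 → w
i(8)−m(12)=-4≡22 → w
r(17)−a(0)=17 → r

wcwwr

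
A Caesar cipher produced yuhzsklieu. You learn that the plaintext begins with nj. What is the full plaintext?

njwohzaxtj

From the crib: y(24)−n(13)=11, so the shift is 11.
Subtract 11 from each ciphertext letter:
y(24): 24−11=13 → n
u(20): 20−11=9 → j
h(7): 7−11=-4≡22 → w
z(25): 25−11=14 → o
s(18): 18−11=7 → h
k(10): 10−11=-1≡25 → z
l(11): 11−11=0 → a
i(8): 8−11=-3≡23 → x
e(4): 4−11=-7≡19 → t
u(20): 20−11=9 → j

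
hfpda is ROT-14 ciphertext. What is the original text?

trbpm

h(7): 7−14=-7≡19 → t
f(5): 5−14=-9≡17 → r
p(15): 15−14=1 → b
d(3): 3−14=-11≡15 → p
a(0): 0−14=-14≡12 → m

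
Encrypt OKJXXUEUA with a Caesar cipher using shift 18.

GCBPPMWMS

O(14): 14+18=32≡6 → G
K(10): 10+18=28≡2 → C
J(9): 9+18=27≡1 → B
X(23): 23+18=41≡15 → P
X(23): 23+18=41≡15 → P
U(20): 20+18=38≡12 → M
E(4): 4+18=22 → W
U(20): 20+18=38≡12 → M
A(0): 0+18=18 → S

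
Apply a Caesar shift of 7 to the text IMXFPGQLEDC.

I(8): 8+7=15 → P
M(12): 12+7=19 → T
X(23): 23+7=30≡4 → E
F(5): 5+7=12 → M
P(15): 15+7=22 → W
G(6): 6+7=13 → N
Q(16): 16+7=23 → X
L(11): 11+7=18 → S
E(4): 4+7=11 → L
D(3): 3+7=10 → K
C(2): 2+7=9 → J

PTEMWNXSLKJ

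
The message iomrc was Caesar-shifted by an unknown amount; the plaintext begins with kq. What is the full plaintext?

kqote

From the crib: i(8)−k(10)=-2≡24, so the shift is 24.
Subtract 24 from each ciphertext letter:
i(8): 8−24=-16≡10 → k
o(14): 14−24=-10≡16 → q
m(12): 12−24=-12≡14 → o
r(17): 17−24=-7≡19 → t
c(2): 2−24=-22≡4 → e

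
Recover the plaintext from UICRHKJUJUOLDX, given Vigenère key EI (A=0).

Repeat the key across the ciphertext: EIEIEIEIEIEIEI
U(20)−E(4): 16 → Q
I(8)−I(8): 0 → A
C(2)−E(4): -2≡24 → Y
R(17)−I(8): 9 → J
H(7)−E(4): 3 → D
K(10)−I(8): 2 → C
J(9)−E(4): 5 → F
U(20)−I(8): 12 → M
J(9)−E(4): 5 → F
U(20)−I(8): 12 → M
O(14)−E(4): 10 → K
L(11)−I(8): 3 → D
D(3)−E(4): -1≡25 → Z
X(23)−I(8): 15 → P

QAYJDCFMFMKDZP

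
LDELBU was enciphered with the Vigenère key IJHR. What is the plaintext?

Repeat the key across the ciphertext: IJHRIJ
L(11)−I(8): 3 → D
D(3)−J(9): -6≡20 → U
E(4)−H(7): -3≡23 → X
L(11)−R(17): -6≡20 → U
B(1)−I(8): -7≡19 → T
U(20)−J(9): 11 → L

DUXUTL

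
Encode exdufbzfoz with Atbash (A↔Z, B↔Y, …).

e(4) → v(21)
x(23) → c(2)
d(3) → w(22)
u(20) → f(5)
f(5) → u(20)
b(1) → y(24)
z(25) → a(0)
f(5) → u(20)
o(14) → l(11)
z(25) → a(0)

vcwfuyaula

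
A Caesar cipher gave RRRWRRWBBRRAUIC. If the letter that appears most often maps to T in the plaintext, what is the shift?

The most frequent ciphertext letter is R (appears 7 times).
R is position 17; T is position 19.
Shift = -2≡24.

24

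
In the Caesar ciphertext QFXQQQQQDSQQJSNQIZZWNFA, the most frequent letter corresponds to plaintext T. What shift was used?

23

The most frequent ciphertext letter is Q (appears 9 times).
Q is position 16; T is position 19.
Shift = -3≡23.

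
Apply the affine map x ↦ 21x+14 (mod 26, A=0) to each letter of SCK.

CEQ

S(18): 21·18+14=392≡2 → C
C(2): 21·2+14=56≡4 → E
K(10): 21·10+14=224≡16 → Q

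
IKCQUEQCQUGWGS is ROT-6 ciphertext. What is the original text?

I(8): 8−6=2 → C
K(10): 10−6=4 → E
C(2): 2−6=-4≡22 → W
Q(16): 16−6=10 → K
U(20): 20−6=14 → O
E(4): 4−6=-2≡24 → Y
Q(16): 16−6=10 → K
C(2): 2−6=-4≡22 → W
Q(16): 16−6=10 → K
U(20): 20−6=14 → O
G(6): 6−6=0 → A
W(22): 22−6=16 → Q
G(6): 6−6=0 → A
S(18): 18−6=12 → M

CEWKOYKWKOAQAM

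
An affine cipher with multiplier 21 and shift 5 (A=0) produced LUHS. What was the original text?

EXKN

The inverse of 21 mod 26 is 5, since 21·5=105≡1. Apply D(y)=5·(y−5) mod 26:
L(11): 5·(11−5)=30≡4 → E
U(20): 5·(20−5)=75≡23 → X
H(7): 5·(7−5)=10 → K
S(18): 5·(18−5)=65≡13 → N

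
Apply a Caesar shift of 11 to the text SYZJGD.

S(18): 18+11=29≡3 → D
Y(24): 24+11=35≡9 → J
Z(25): 25+11=36≡10 → K
J(9): 9+11=20 → U
G(6): 6+11=17 → R
D(3): 3+11=14 → O

DJKURO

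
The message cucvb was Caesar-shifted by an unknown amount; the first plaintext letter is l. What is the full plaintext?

ldlek

From the crib: c(2)−l(11)=-9≡17, so the shift is 17.
Subtract 17 from each ciphertext letter:
c(2): 2−17=-15≡11 → l
u(20): 20−17=3 → d
c(2): 2−17=-15≡11 → l
v(21): 21−17=4 → e
b(1): 1−17=-16≡10 → k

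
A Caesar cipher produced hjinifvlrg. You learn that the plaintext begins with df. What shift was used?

From the crib: h(7)−d(3)=4, so the shift is 4.

4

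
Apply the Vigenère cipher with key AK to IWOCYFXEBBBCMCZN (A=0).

IGOMYPXOBLBMMMZX

Repeat the key across the message: AKAKAKAKAKAKAKAK
I(8)+A(0): 8 → I
W(22)+K(10): 32≡6 → G
O(14)+A(0): 14 → O
C(2)+K(10): 12 → M
Y(24)+A(0): 24 → Y
F(5)+K(10): 15 → P
X(23)+A(0): 23 → X
E(4)+K(10): 14 → O
B(1)+A(0): 1 → B
B(1)+K(10): 11 → L
B(1)+A(0): 1 → B
C(2)+K(10): 12 → M
M(12)+A(0): 12 → M
C(2)+K(10): 12 → M
Z(25)+A(0): 25 → Z
N(13)+K(10): 23 → X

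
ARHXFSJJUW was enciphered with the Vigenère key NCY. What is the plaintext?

NPJKDUWHWJ

Repeat the key across the ciphertext: NCYNCYNCYN
A(0)−N(13): -13≡13 → N
R(17)−C(2): 15 → P
H(7)−Y(24): -17≡9 → J
X(23)−N(13): 10 → K
F(5)−C(2): 3 → D
S(18)−Y(24): -6≡20 → U
J(9)−N(13): -4≡22 → W
J(9)−C(2): 7 → H
U(20)−Y(24): -4≡22 → W
W(22)−N(13): 9 → J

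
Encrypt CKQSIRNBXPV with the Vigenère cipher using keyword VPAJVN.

XZQBDEIQXYQ

Repeat the key across the message: VPAJVNVPAJV
C(2)+V(21): 23 → X
K(10)+P(15): 25 → Z
Q(16)+A(0): 16 → Q
S(18)+J(9): 27≡1 → B
I(8)+V(21): 29≡3 → D
R(17)+N(13): 30≡4 → E
N(13)+V(21): 34≡8 → I
B(1)+P(15): 16 → Q
X(23)+A(0): 23 → X
P(15)+J(9): 24 → Y
V(21)+V(21): 42≡16 → Q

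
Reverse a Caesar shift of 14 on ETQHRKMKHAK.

E(4): 4−14=-10≡16 → Q
T(19): 19−14=5 → F
Q(16): 16−14=2 → C
H(7): 7−14=-7≡19 → T
R(17): 17−14=3 → D
K(10): 10−14=-4≡22 → W
M(12): 12−14=-2≡24 → Y
K(10): 10−14=-4≡22 → W
H(7): 7−14=-7≡19 → T
A(0): 0−14=-14≡12 → M
K(10): 10−14=-4≡22 → W

QFCTDWYWTMW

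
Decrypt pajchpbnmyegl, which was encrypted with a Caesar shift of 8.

hsbuzhtfeqwyd

p(15): 15−8=7 → h
a(0): 0−8=-8≡18 → s
j(9): 9−8=1 → b
c(2): 2−8=-6≡20 → u
h(7): 7−8=-1≡25 → z
p(15): 15−8=7 → h
b(1): 1−8=-7≡19 → t
n(13): 13−8=5 → f
m(12): 12−8=4 → e
y(24): 24−8=16 → q
e(4): 4−8=-4≡22 → w
g(6): 6−8=-2≡24 → y
l(11): 11−8=3 → d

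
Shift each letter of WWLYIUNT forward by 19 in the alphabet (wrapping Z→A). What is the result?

PPERBNGM

W(22): 22+19=41≡15 → P
W(22): 22+19=41≡15 → P
L(11): 11+19=30≡4 → E
Y(24): 24+19=43≡17 → R
I(8): 8+19=27≡1 → B
U(20): 20+19=39≡13 → N
N(13): 13+19=32≡6 → G
T(19): 19+19=38≡12 → M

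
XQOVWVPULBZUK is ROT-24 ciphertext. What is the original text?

X(23): 23−24=-1≡25 → Z
Q(16): 16−24=-8≡18 → S
O(14): 14−24=-10≡16 → Q
V(21): 21−24=-3≡23 → X
W(22): 22−24=-2≡24 → Y
V(21): 21−24=-3≡23 → X
P(15): 15−24=-9≡17 → R
U(20): 20−24=-4≡22 → W
L(11): 11−24=-13≡13 → N
B(1): 1−24=-23≡3 → D
Z(25): 25−24=1 → B
U(20): 20−24=-4≡22 → W
K(10): 10−24=-14≡12 → M

ZSQXYXRWNDBWM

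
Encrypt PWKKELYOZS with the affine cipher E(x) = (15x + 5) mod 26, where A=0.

WXZZNOBHQP

P(15): 15·15+5=230≡22 → W
W(22): 15·22+5=335≡23 → X
K(10): 15·10+5=155≡25 → Z
K(10): 15·10+5=155≡25 → Z
E(4): 15·4+5=65≡13 → N
L(11): 15·11+5=170≡14 → O
Y(24): 15·24+5=365≡1 → B
O(14): 15·14+5=215≡7 → H
Z(25): 15·25+5=380≡16 → Q
S(18): 15·18+5=275≡15 → P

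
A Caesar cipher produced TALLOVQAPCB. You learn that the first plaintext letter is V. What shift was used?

24

From the crib: T(19)−V(21)=-2≡24, so the shift is 24.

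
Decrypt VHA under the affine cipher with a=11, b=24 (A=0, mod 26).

VPM

The inverse of 11 mod 26 is 19, since 11·19=209≡1. Apply D(y)=19·(y−24) mod 26:
V(21): 19·(21−24)=-57≡21 → V
H(7): 19·(7−24)=-323≡15 → P
A(0): 19·(0−24)=-456≡12 → M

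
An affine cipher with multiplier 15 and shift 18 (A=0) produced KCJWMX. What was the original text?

WSPCKJ

The inverse of 15 mod 26 is 7, since 15·7=105≡1. Apply D(y)=7·(y−18) mod 26:
K(10): 7·(10−18)=-56≡22 → W
C(2): 7·(2−18)=-112≡18 → S
J(9): 7·(9−18)=-63≡15 → P
W(22): 7·(22−18)=28≡2 → C
M(12): 7·(12−18)=-42≡10 → K
X(23): 7·(23−18)=35≡9 → J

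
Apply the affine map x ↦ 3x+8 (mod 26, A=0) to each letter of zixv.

z(25): 3·25+8=83≡5 → f
i(8): 3·8+8=32≡6 → g
x(23): 3·23+8=77≡25 → z
v(21): 3·21+8=71≡19 → t

fgzt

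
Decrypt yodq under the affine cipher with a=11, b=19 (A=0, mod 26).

The inverse of 11 mod 26 is 19, since 11·19=209≡1. Apply D(y)=19·(y−19) mod 26:
y(24): 19·(24−19)=95≡17 → r
o(14): 19·(14−19)=-95≡9 → j
d(3): 19·(3−19)=-304≡8 → i
q(16): 19·(16−19)=-57≡21 → v

rjiv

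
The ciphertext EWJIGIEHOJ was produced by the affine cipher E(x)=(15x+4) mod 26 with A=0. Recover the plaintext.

AWJCOCAVSJ

The inverse of 15 mod 26 is 7, since 15·7=105≡1. Apply D(y)=7·(y−4) mod 26:
E(4): 7·(4−4)=0 → A
W(22): 7·(22−4)=126≡22 → W
J(9): 7·(9−4)=35≡9 → J
I(8): 7·(8−4)=28≡2 → C
G(6): 7·(6−4)=14 → O
I(8): 7·(8−4)=28≡2 → C
E(4): 7·(4−4)=0 → A
H(7): 7·(7−4)=21 → V
O(14): 7·(14−4)=70≡18 → S
J(9): 7·(9−4)=35≡9 → J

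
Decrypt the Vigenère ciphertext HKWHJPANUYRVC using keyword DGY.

Repeat the key across the ciphertext: DGYDGYDGYDGYD
H(7)−D(3): 4 → E
K(10)−G(6): 4 → E
W(22)−Y(24): -2≡24 → Y
H(7)−D(3): 4 → E
J(9)−G(6): 3 → D
P(15)−Y(24): -9≡17 → R
A(0)−D(3): -3≡23 → X
N(13)−G(6): 7 → H
U(20)−Y(24): -4≡22 → W
Y(24)−D(3): 21 → V
R(17)−G(6): 11 → L
V(21)−Y(24): -3≡23 → X
C(2)−D(3): -1≡25 → Z

EEYEDRXHWVLXZ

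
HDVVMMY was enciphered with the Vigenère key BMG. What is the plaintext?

GRPUAGX

Repeat the key across the ciphertext: BMGBMGB
H(7)−B(1): 6 → G
D(3)−M(12): -9≡17 → R
V(21)−G(6): 15 → P
V(21)−B(1): 20 → U
M(12)−M(12): 0 → A
M(12)−G(6): 6 → G
Y(24)−B(1): 23 → X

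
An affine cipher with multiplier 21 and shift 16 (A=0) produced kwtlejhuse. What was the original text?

wepbsrhuks

The inverse of 21 mod 26 is 5, since 21·5=105≡1. Apply D(y)=5·(y−16) mod 26:
k(10): 5·(10−16)=-30≡22 → w
w(22): 5·(22−16)=30≡4 → e
t(19): 5·(19−16)=15 → p
l(11): 5·(11−16)=-25≡1 → b
e(4): 5·(4−16)=-60≡18 → s
j(9): 5·(9−16)=-35≡17 → r
h(7): 5·(7−16)=-45≡7 → h
u(20): 5·(20−16)=20 → u
s(18): 5·(18−16)=10 → k
e(4): 5·(4−16)=-60≡18 → s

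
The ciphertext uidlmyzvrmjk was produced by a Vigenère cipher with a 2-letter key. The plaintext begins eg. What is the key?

qc

Subtract each crib letter from the matching ciphertext letter (mod 26):
u(20)−e(4)=16 → q
i(8)−g(6)=2 → c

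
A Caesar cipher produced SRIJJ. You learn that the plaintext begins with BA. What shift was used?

From the crib: S(18)−B(1)=17, so the shift is 17.

17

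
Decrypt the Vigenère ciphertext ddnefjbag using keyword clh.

Repeat the key across the ciphertext: clhclhclh
d(3)−c(2): 1 → b
d(3)−l(11): -8≡18 → s
n(13)−h(7): 6 → g
e(4)−c(2): 2 → c
f(5)−l(11): -6≡20 → u
j(9)−h(7): 2 → c
b(1)−c(2): -1≡25 → z
a(0)−l(11): -11≡15 → p
g(6)−h(7): -1≡25 → z

bsgcuczpz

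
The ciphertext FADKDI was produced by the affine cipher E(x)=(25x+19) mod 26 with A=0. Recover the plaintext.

The inverse of 25 mod 26 is 25, since 25·25=625≡1. Apply D(y)=25·(y−19) mod 26:
F(5): 25·(5−19)=-350≡14 → O
A(0): 25·(0−19)=-475≡19 → T
D(3): 25·(3−19)=-400≡16 → Q
K(10): 25·(10−19)=-225≡9 → J
D(3): 25·(3−19)=-400≡16 → Q
I(8): 25·(8−19)=-275≡11 → L

OTQJQL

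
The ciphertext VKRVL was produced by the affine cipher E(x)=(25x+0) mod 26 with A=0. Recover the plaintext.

The inverse of 25 mod 26 is 25, since 25·25=625≡1. Apply D(y)=25·(y−0) mod 26:
V(21): 25·(21−0)=525≡5 → F
K(10): 25·(10−0)=250≡16 → Q
R(17): 25·(17−0)=425≡9 → J
V(21): 25·(21−0)=525≡5 → F
L(11): 25·(11−0)=275≡15 → P

FQJFP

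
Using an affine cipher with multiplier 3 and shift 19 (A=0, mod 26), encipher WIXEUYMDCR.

HRKFBNDCZS

W(22): 3·22+19=85≡7 → H
I(8): 3·8+19=43≡17 → R
X(23): 3·23+19=88≡10 → K
E(4): 3·4+19=31≡5 → F
U(20): 3·20+19=79≡1 → B
Y(24): 3·24+19=91≡13 → N
M(12): 3·12+19=55≡3 → D
D(3): 3·3+19=28≡2 → C
C(2): 3·2+19=25 → Z
R(17): 3·17+19=70≡18 → S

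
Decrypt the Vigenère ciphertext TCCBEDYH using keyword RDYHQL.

Repeat the key across the ciphertext: RDYHQLRD
T(19)−R(17): 2 → C
C(2)−D(3): -1≡25 → Z
C(2)−Y(24): -22≡4 → E
B(1)−H(7): -6≡20 → U
E(4)−Q(16): -12≡14 → O
D(3)−L(11): -8≡18 → S
Y(24)−R(17): 7 → H
H(7)−D(3): 4 → E

CZEUOSHE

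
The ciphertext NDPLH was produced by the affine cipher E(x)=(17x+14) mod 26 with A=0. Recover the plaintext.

DHXJV

The inverse of 17 mod 26 is 23, since 17·23=391≡1. Apply D(y)=23·(y−14) mod 26:
N(13): 23·(13−14)=-23≡3 → D
D(3): 23·(3−14)=-253≡7 → H
P(15): 23·(15−14)=23 → X
L(11): 23·(11−14)=-69≡9 → J
H(7): 23·(7−14)=-161≡21 → V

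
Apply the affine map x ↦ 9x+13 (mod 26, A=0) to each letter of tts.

cct

t(19): 9·19+13=184≡2 → c
t(19): 9·19+13=184≡2 → c
s(18): 9·18+13=175≡19 → t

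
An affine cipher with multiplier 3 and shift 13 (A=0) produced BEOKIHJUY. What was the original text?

The inverse of 3 mod 26 is 9, since 3·9=27≡1. Apply D(y)=9·(y−13) mod 26:
B(1): 9·(1−13)=-108≡22 → W
E(4): 9·(4−13)=-81≡23 → X
O(14): 9·(14−13)=9 → J
K(10): 9·(10−13)=-27≡25 → Z
I(8): 9·(8−13)=-45≡7 → H
H(7): 9·(7−13)=-54≡24 → Y
J(9): 9·(9−13)=-36≡16 → Q
U(20): 9·(20−13)=63≡11 → L
Y(24): 9·(24−13)=99≡21 → V

WXJZHYQLV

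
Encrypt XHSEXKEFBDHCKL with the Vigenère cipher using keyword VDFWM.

SKXAJFHKXPCFPH

Repeat the key across the message: VDFWMVDFWMVDFW
X(23)+V(21): 44≡18 → S
H(7)+D(3): 10 → K
S(18)+F(5): 23 → X
E(4)+W(22): 26≡0 → A
X(23)+M(12): 35≡9 → J
K(10)+V(21): 31≡5 → F
E(4)+D(3): 7 → H
F(5)+F(5): 10 → K
B(1)+W(22): 23 → X
D(3)+M(12): 15 → P
H(7)+V(21): 28≡2 → C
C(2)+D(3): 5 → F
K(10)+F(5): 15 → P
L(11)+W(22): 33≡7 → H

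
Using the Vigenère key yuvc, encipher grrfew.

Repeat the key across the message: yuvcyu
g(6)+y(24): 30≡4 → e
r(17)+u(20): 37≡11 → l
r(17)+v(21): 38≡12 → m
f(5)+c(2): 7 → h
e(4)+y(24): 28≡2 → c
w(22)+u(20): 42≡16 → q

elmhcq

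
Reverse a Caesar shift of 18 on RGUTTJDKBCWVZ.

ZOCBBRLSJKEDH

R(17): 17−18=-1≡25 → Z
G(6): 6−18=-12≡14 → O
U(20): 20−18=2 → C
T(19): 19−18=1 → B
T(19): 19−18=1 → B
J(9): 9−18=-9≡17 → R
D(3): 3−18=-15≡11 → L
K(10): 10−18=-8≡18 → S
B(1): 1−18=-17≡9 → J
C(2): 2−18=-16≡10 → K
W(22): 22−18=4 → E
V(21): 21−18=3 → D
Z(25): 25−18=7 → H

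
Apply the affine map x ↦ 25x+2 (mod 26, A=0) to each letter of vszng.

hkdpw

v(21): 25·21+2=527≡7 → h
s(18): 25·18+2=452≡10 → k
z(25): 25·25+2=627≡3 → d
n(13): 25·13+2=327≡15 → p
g(6): 25·6+2=152≡22 → w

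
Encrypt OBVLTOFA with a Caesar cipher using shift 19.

HUOEMHYT

O(14): 14+19=33≡7 → H
B(1): 1+19=20 → U
V(21): 21+19=40≡14 → O
L(11): 11+19=30≡4 → E
T(19): 19+19=38≡12 → M
O(14): 14+19=33≡7 → H
F(5): 5+19=24 → Y
A(0): 0+19=19 → T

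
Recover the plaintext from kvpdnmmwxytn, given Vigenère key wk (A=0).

Repeat the key across the ciphertext: wkwkwkwkwkwk
k(10)−w(22): -12≡14 → o
v(21)−k(10): 11 → l
p(15)−w(22): -7≡19 → t
d(3)−k(10): -7≡19 → t
n(13)−w(22): -9≡17 → r
m(12)−k(10): 2 → c
m(12)−w(22): -10≡16 → q
w(22)−k(10): 12 → m
x(23)−w(22): 1 → b
y(24)−k(10): 14 → o
t(19)−w(22): -3≡23 → x
n(13)−k(10): 3 → d

olttrcqmboxd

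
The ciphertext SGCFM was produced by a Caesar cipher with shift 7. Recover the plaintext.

S(18): 18−7=11 → L
G(6): 6−7=-1≡25 → Z
C(2): 2−7=-5≡21 → V
F(5): 5−7=-2≡24 → Y
M(12): 12−7=5 → F

LZVYF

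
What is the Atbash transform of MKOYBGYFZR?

M(12) → N(13)
K(10) → P(15)
O(14) → L(11)
Y(24) → B(1)
B(1) → Y(24)
G(6) → T(19)
Y(24) → B(1)
F(5) → U(20)
Z(25) → A(0)
R(17) → I(8)

NPLBYTBUAI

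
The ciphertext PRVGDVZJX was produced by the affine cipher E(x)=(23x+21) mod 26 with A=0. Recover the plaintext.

CKAFGAQEI

The inverse of 23 mod 26 is 17, since 23·17=391≡1. Apply D(y)=17·(y−21) mod 26:
P(15): 17·(15−21)=-102≡2 → C
R(17): 17·(17−21)=-68≡10 → K
V(21): 17·(21−21)=0 → A
G(6): 17·(6−21)=-255≡5 → F
D(3): 17·(3−21)=-306≡6 → G
V(21): 17·(21−21)=0 → A
Z(25): 17·(25−21)=68≡16 → Q
J(9): 17·(9−21)=-204≡4 → E
X(23): 17·(23−21)=34≡8 → I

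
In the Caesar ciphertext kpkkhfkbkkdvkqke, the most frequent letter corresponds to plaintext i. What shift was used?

The most frequent ciphertext letter is k (appears 8 times).
k is position 10; i is position 8.
Shift = 2.

2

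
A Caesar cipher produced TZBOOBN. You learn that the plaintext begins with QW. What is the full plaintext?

QWYLLYK

From the crib: T(19)−Q(16)=3, so the shift is 3.
Subtract 3 from each ciphertext letter:
T(19): 19−3=16 → Q
Z(25): 25−3=22 → W
B(1): 1−3=-2≡24 → Y
O(14): 14−3=11 → L
O(14): 14−3=11 → L
B(1): 1−3=-2≡24 → Y
N(13): 13−3=10 → K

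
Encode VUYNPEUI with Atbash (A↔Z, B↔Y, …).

V(21) → E(4)
U(20) → F(5)
Y(24) → B(1)
N(13) → M(12)
P(15) → K(10)
E(4) → V(21)
U(20) → F(5)
I(8) → R(17)

EFBMKVFR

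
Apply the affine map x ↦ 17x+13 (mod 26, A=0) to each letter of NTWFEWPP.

AYXUDXII

N(13): 17·13+13=234≡0 → A
T(19): 17·19+13=336≡24 → Y
W(22): 17·22+13=387≡23 → X
F(5): 17·5+13=98≡20 → U
E(4): 17·4+13=81≡3 → D
W(22): 17·22+13=387≡23 → X
P(15): 17·15+13=268≡8 → I
P(15): 17·15+13=268≡8 → I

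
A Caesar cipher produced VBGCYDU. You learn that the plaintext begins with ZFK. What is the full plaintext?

ZFKGCHY

From the crib: V(21)−Z(25)=-4≡22, so the shift is 22.
Subtract 22 from each ciphertext letter:
V(21): 21−22=-1≡25 → Z
B(1): 1−22=-21≡5 → F
G(6): 6−22=-16≡10 → K
C(2): 2−22=-20≡6 → G
Y(24): 24−22=2 → C
D(3): 3−22=-19≡7 → H
U(20): 20−22=-2≡24 → Y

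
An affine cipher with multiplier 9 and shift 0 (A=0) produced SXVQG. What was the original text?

CRLWS

The inverse of 9 mod 26 is 3, since 9·3=27≡1. Apply D(y)=3·(y−0) mod 26:
S(18): 3·(18−0)=54≡2 → C
X(23): 3·(23−0)=69≡17 → R
V(21): 3·(21−0)=63≡11 → L
Q(16): 3·(16−0)=48≡22 → W
G(6): 3·(6−0)=18 → S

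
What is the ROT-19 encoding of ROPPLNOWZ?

KHIIEGHPS

R(17): 17+19=36≡10 → K
O(14): 14+19=33≡7 → H
P(15): 15+19=34≡8 → I
P(15): 15+19=34≡8 → I
L(11): 11+19=30≡4 → E
N(13): 13+19=32≡6 → G
O(14): 14+19=33≡7 → H
W(22): 22+19=41≡15 → P
Z(25): 25+19=44≡18 → S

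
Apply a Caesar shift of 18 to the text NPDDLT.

N(13): 13+18=31≡5 → F
P(15): 15+18=33≡7 → H
D(3): 3+18=21 → V
D(3): 3+18=21 → V
L(11): 11+18=29≡3 → D
T(19): 19+18=37≡11 → L

FHVVDL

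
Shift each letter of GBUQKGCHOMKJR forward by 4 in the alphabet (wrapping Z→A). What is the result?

KFYUOKGLSQONV

G(6): 6+4=10 → K
B(1): 1+4=5 → F
U(20): 20+4=24 → Y
Q(16): 16+4=20 → U
K(10): 10+4=14 → O
G(6): 6+4=10 → K
C(2): 2+4=6 → G
H(7): 7+4=11 → L
O(14): 14+4=18 → S
M(12): 12+4=16 → Q
K(10): 10+4=14 → O
J(9): 9+4=13 → N
R(17): 17+4=21 → V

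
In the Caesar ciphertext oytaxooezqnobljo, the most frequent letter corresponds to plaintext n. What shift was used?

The most frequent ciphertext letter is o (appears 5 times).
o is position 14; n is position 13.
Shift = 1.

1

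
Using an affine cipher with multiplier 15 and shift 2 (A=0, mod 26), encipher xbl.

x(23): 15·23+2=347≡9 → j
b(1): 15·1+2=17 → r
l(11): 15·11+2=167≡11 → l

jrl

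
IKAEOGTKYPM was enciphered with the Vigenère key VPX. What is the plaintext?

NVDJZJYVBUX

Repeat the key across the ciphertext: VPXVPXVPXVP
I(8)−V(21): -13≡13 → N
K(10)−P(15): -5≡21 → V
A(0)−X(23): -23≡3 → D
E(4)−V(21): -17≡9 → J
O(14)−P(15): -1≡25 → Z
G(6)−X(23): -17≡9 → J
T(19)−V(21): -2≡24 → Y
K(10)−P(15): -5≡21 → V
Y(24)−X(23): 1 → B
P(15)−V(21): -6≡20 → U
M(12)−P(15): -3≡23 → X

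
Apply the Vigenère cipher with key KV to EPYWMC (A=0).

OKIRWX

Repeat the key across the message: KVKVKV
E(4)+K(10): 14 → O
P(15)+V(21): 36≡10 → K
Y(24)+K(10): 34≡8 → I
W(22)+V(21): 43≡17 → R
M(12)+K(10): 22 → W
C(2)+V(21): 23 → X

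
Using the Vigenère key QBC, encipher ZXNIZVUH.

PYPYAXKI

Repeat the key across the message: QBCQBCQB
Z(25)+Q(16): 41≡15 → P
X(23)+B(1): 24 → Y
N(13)+C(2): 15 → P
I(8)+Q(16): 24 → Y
Z(25)+B(1): 26≡0 → A
V(21)+C(2): 23 → X
U(20)+Q(16): 36≡10 → K
H(7)+B(1): 8 → I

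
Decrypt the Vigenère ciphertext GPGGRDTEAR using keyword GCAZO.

Repeat the key across the ciphertext: GCAZOGCAZO
G(6)−G(6): 0 → A
P(15)−C(2): 13 → N
G(6)−A(0): 6 → G
G(6)−Z(25): -19≡7 → H
R(17)−O(14): 3 → D
D(3)−G(6): -3≡23 → X
T(19)−C(2): 17 → R
E(4)−A(0): 4 → E
A(0)−Z(25): -25≡1 → B
R(17)−O(14): 3 → D

ANGHDXREBD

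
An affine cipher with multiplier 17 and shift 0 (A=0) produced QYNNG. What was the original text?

The inverse of 17 mod 26 is 23, since 17·23=391≡1. Apply D(y)=23·(y−0) mod 26:
Q(16): 23·(16−0)=368≡4 → E
Y(24): 23·(24−0)=552≡6 → G
N(13): 23·(13−0)=299≡13 → N
N(13): 23·(13−0)=299≡13 → N
G(6): 23·(6−0)=138≡8 → I

EGNNI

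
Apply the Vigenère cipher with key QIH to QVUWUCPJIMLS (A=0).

Repeat the key across the message: QIHQIHQIHQIH
Q(16)+Q(16): 32≡6 → G
V(21)+I(8): 29≡3 → D
U(20)+H(7): 27≡1 → B
W(22)+Q(16): 38≡12 → M
U(20)+I(8): 28≡2 → C
C(2)+H(7): 9 → J
P(15)+Q(16): 31≡5 → F
J(9)+I(8): 17 → R
I(8)+H(7): 15 → P
M(12)+Q(16): 28≡2 → C
L(11)+I(8): 19 → T
S(18)+H(7): 25 → Z

GDBMCJFRPCTZ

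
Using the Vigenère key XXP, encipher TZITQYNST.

QWXQNNKPI

Repeat the key across the message: XXPXXPXXP
T(19)+X(23): 42≡16 → Q
Z(25)+X(23): 48≡22 → W
I(8)+P(15): 23 → X
T(19)+X(23): 42≡16 → Q
Q(16)+X(23): 39≡13 → N
Y(24)+P(15): 39≡13 → N
N(13)+X(23): 36≡10 → K
S(18)+X(23): 41≡15 → P
T(19)+P(15): 34≡8 → I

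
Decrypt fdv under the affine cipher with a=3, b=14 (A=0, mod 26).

xfl

The inverse of 3 mod 26 is 9, since 3·9=27≡1. Apply D(y)=9·(y−14) mod 26:
f(5): 9·(5−14)=-81≡23 → x
d(3): 9·(3−14)=-99≡5 → f
v(21): 9·(21−14)=63≡11 → l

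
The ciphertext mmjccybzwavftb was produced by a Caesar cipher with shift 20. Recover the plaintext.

m(12): 12−20=-8≡18 → s
m(12): 12−20=-8≡18 → s
j(9): 9−20=-11≡15 → p
c(2): 2−20=-18≡8 → i
c(2): 2−20=-18≡8 → i
y(24): 24−20=4 → e
b(1): 1−20=-19≡7 → h
z(25): 25−20=5 → f
w(22): 22−20=2 → c
a(0): 0−20=-20≡6 → g
v(21): 21−20=1 → b
f(5): 5−20=-15≡11 → l
t(19): 19−20=-1≡25 → z
b(1): 1−20=-19≡7 → h

sspiiehfcgblzh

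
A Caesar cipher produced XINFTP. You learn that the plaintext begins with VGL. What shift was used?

From the crib: X(23)−V(21)=2, so the shift is 2.

2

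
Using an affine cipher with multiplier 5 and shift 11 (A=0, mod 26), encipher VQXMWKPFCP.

MNWTRJIKVI

V(21): 5·21+11=116≡12 → M
Q(16): 5·16+11=91≡13 → N
X(23): 5·23+11=126≡22 → W
M(12): 5·12+11=71≡19 → T
W(22): 5·22+11=121≡17 → R
K(10): 5·10+11=61≡9 → J
P(15): 5·15+11=86≡8 → I
F(5): 5·5+11=36≡10 → K
C(2): 5·2+11=21 → V
P(15): 5·15+11=86≡8 → I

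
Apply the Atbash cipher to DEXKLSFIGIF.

D(3) → W(22)
E(4) → V(21)
X(23) → C(2)
K(10) → P(15)
L(11) → O(14)
S(18) → H(7)
F(5) → U(20)
I(8) → R(17)
G(6) → T(19)
I(8) → R(17)
F(5) → U(20)

WVCPOHURTRU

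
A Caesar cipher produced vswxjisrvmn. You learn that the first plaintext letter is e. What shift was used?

From the crib: v(21)−e(4)=17, so the shift is 17.

17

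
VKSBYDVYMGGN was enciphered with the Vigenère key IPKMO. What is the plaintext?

NVIPKVGOASYY

Repeat the key across the ciphertext: IPKMOIPKMOIP
V(21)−I(8): 13 → N
K(10)−P(15): -5≡21 → V
S(18)−K(10): 8 → I
B(1)−M(12): -11≡15 → P
Y(24)−O(14): 10 → K
D(3)−I(8): -5≡21 → V
V(21)−P(15): 6 → G
Y(24)−K(10): 14 → O
M(12)−M(12): 0 → A
G(6)−O(14): -8≡18 → S
G(6)−I(8): -2≡24 → Y
N(13)−P(15): -2≡24 → Y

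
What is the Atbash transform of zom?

z(25) → a(0)
o(14) → l(11)
m(12) → n(13)

aln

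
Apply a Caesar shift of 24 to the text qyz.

owx

q(16): 16+24=40≡14 → o
y(24): 24+24=48≡22 → w
z(25): 25+24=49≡23 → x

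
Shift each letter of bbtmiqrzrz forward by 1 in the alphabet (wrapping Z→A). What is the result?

b(1): 1+1=2 → c
b(1): 1+1=2 → c
t(19): 19+1=20 → u
m(12): 12+1=13 → n
i(8): 8+1=9 → j
q(16): 16+1=17 → r
r(17): 17+1=18 → s
z(25): 25+1=26≡0 → a
r(17): 17+1=18 → s
z(25): 25+1=26≡0 → a

ccunjrsasa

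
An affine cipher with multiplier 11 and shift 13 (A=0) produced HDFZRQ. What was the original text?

The inverse of 11 mod 26 is 19, since 11·19=209≡1. Apply D(y)=19·(y−13) mod 26:
H(7): 19·(7−13)=-114≡16 → Q
D(3): 19·(3−13)=-190≡18 → S
F(5): 19·(5−13)=-152≡4 → E
Z(25): 19·(25−13)=228≡20 → U
R(17): 19·(17−13)=76≡24 → Y
Q(16): 19·(16−13)=57≡5 → F

QSEUYF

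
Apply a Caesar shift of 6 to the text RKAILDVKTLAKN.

R(17): 17+6=23 → X
K(10): 10+6=16 → Q
A(0): 0+6=6 → G
I(8): 8+6=14 → O
L(11): 11+6=17 → R
D(3): 3+6=9 → J
V(21): 21+6=27≡1 → B
K(10): 10+6=16 → Q
T(19): 19+6=25 → Z
L(11): 11+6=17 → R
A(0): 0+6=6 → G
K(10): 10+6=16 → Q
N(13): 13+6=19 → T

XQGORJBQZRGQT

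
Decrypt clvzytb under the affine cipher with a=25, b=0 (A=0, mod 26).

The inverse of 25 mod 26 is 25, since 25·25=625≡1. Apply D(y)=25·(y−0) mod 26:
c(2): 25·(2−0)=50≡24 → y
l(11): 25·(11−0)=275≡15 → p
v(21): 25·(21−0)=525≡5 → f
z(25): 25·(25−0)=625≡1 → b
y(24): 25·(24−0)=600≡2 → c
t(19): 25·(19−0)=475≡7 → h
b(1): 25·(1−0)=25 → z

ypfbchz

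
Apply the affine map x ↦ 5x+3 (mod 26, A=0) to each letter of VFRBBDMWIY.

ECKIISLJRT

V(21): 5·21+3=108≡4 → E
F(5): 5·5+3=28≡2 → C
R(17): 5·17+3=88≡10 → K
B(1): 5·1+3=8 → I
B(1): 5·1+3=8 → I
D(3): 5·3+3=18 → S
M(12): 5·12+3=63≡11 → L
W(22): 5·22+3=113≡9 → J
I(8): 5·8+3=43≡17 → R
Y(24): 5·24+3=123≡19 → T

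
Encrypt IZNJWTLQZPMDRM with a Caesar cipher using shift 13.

I(8): 8+13=21 → V
Z(25): 25+13=38≡12 → M
N(13): 13+13=26≡0 → A
J(9): 9+13=22 → W
W(22): 22+13=35≡9 → J
T(19): 19+13=32≡6 → G
L(11): 11+13=24 → Y
Q(16): 16+13=29≡3 → D
Z(25): 25+13=38≡12 → M
P(15): 15+13=28≡2 → C
M(12): 12+13=25 → Z
D(3): 3+13=16 → Q
R(17): 17+13=30≡4 → E
M(12): 12+13=25 → Z

VMAWJGYDMCZQEZ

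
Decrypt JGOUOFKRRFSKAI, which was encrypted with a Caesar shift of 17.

SPXDXOTAAOBTJR

J(9): 9−17=-8≡18 → S
G(6): 6−17=-11≡15 → P
O(14): 14−17=-3≡23 → X
U(20): 20−17=3 → D
O(14): 14−17=-3≡23 → X
F(5): 5−17=-12≡14 → O
K(10): 10−17=-7≡19 → T
R(17): 17−17=0 → A
R(17): 17−17=0 → A
F(5): 5−17=-12≡14 → O
S(18): 18−17=1 → B
K(10): 10−17=-7≡19 → T
A(0): 0−17=-17≡9 → J
I(8): 8−17=-9≡17 → R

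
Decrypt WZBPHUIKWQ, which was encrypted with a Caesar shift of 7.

PSUIANBDPJ

W(22): 22−7=15 → P
Z(25): 25−7=18 → S
B(1): 1−7=-6≡20 → U
P(15): 15−7=8 → I
H(7): 7−7=0 → A
U(20): 20−7=13 → N
I(8): 8−7=1 → B
K(10): 10−7=3 → D
W(22): 22−7=15 → P
Q(16): 16−7=9 → J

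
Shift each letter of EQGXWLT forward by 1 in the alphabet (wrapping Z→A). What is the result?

E(4): 4+1=5 → F
Q(16): 16+1=17 → R
G(6): 6+1=7 → H
X(23): 23+1=24 → Y
W(22): 22+1=23 → X
L(11): 11+1=12 → M
T(19): 19+1=20 → U

FRHYXMU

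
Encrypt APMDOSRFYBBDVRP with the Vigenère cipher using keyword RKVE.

Repeat the key across the message: RKVERKVERKVERKV
A(0)+R(17): 17 → R
P(15)+K(10): 25 → Z
M(12)+V(21): 33≡7 → H
D(3)+E(4): 7 → H
O(14)+R(17): 31≡5 → F
S(18)+K(10): 28≡2 → C
R(17)+V(21): 38≡12 → M
F(5)+E(4): 9 → J
Y(24)+R(17): 41≡15 → P
B(1)+K(10): 11 → L
B(1)+V(21): 22 → W
D(3)+E(4): 7 → H
V(21)+R(17): 38≡12 → M
R(17)+K(10): 27≡1 → B
P(15)+V(21): 36≡10 → K

RZHHFCMJPLWHMBK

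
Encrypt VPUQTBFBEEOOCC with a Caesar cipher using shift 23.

V(21): 21+23=44≡18 → S
P(15): 15+23=38≡12 → M
U(20): 20+23=43≡17 → R
Q(16): 16+23=39≡13 → N
T(19): 19+23=42≡16 → Q
B(1): 1+23=24 → Y
F(5): 5+23=28≡2 → C
B(1): 1+23=24 → Y
E(4): 4+23=27≡1 → B
E(4): 4+23=27≡1 → B
O(14): 14+23=37≡11 → L
O(14): 14+23=37≡11 → L
C(2): 2+23=25 → Z
C(2): 2+23=25 → Z

SMRNQYCYBBLLZZ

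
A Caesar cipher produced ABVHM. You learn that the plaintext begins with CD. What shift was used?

From the crib: A(0)−C(2)=-2≡24, so the shift is 24.

24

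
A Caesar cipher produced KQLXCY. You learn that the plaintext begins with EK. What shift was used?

6

From the crib: K(10)−E(4)=6, so the shift is 6.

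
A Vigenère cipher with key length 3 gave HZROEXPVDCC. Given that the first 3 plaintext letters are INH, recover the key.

ZMK

Subtract each crib letter from the matching ciphertext letter (mod 26):
H(7)−I(8)=-1≡25 → Z
Z(25)−N(13)=12 → M
R(17)−H(7)=10 → K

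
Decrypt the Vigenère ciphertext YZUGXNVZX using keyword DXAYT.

VCUIEKYZZ

Repeat the key across the ciphertext: DXAYTDXAY
Y(24)−D(3): 21 → V
Z(25)−X(23): 2 → C
U(20)−A(0): 20 → U
G(6)−Y(24): -18≡8 → I
X(23)−T(19): 4 → E
N(13)−D(3): 10 → K
V(21)−X(23): -2≡24 → Y
Z(25)−A(0): 25 → Z
X(23)−Y(24): -1≡25 → Z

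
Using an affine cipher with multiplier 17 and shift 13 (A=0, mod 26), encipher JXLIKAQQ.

J(9): 17·9+13=166≡10 → K
X(23): 17·23+13=404≡14 → O
L(11): 17·11+13=200≡18 → S
I(8): 17·8+13=149≡19 → T
K(10): 17·10+13=183≡1 → B
A(0): 17·0+13=13 → N
Q(16): 17·16+13=285≡25 → Z
Q(16): 17·16+13=285≡25 → Z

KOSTBNZZ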